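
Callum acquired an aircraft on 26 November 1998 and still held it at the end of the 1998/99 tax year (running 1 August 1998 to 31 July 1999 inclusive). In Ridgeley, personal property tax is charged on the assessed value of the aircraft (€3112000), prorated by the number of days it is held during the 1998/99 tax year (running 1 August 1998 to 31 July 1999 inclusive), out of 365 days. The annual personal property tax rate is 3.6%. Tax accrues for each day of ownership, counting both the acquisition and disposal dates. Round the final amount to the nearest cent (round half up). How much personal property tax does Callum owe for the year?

€76120.37

Days held (26 November 1998 – 31 July 1999): 248 out of 365
Tax = €3112000 × 3.6% × 248/365 = €76120.3726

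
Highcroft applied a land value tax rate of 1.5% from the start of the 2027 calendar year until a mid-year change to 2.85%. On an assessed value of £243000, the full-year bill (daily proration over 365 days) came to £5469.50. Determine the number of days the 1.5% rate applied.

162 days

Let d = days at the first rate; then 365 − d days at the second rate.
£243000 × [1.5%·d + 2.85%·(365−d)] / 365 = £5469.50
Solving gives d = 162, so the new rate took effect on June 12, 2027.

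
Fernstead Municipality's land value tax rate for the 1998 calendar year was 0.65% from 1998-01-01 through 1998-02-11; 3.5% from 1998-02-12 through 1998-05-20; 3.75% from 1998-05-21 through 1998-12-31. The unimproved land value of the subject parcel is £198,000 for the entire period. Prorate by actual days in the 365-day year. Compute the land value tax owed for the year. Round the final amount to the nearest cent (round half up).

£6,585.81

1998-01-01 to 1998-02-11: 42 days at 0.65% → £198,000 × 0.65% × 42/365 = £148.0932
1998-02-12 to 1998-05-20: 98 days at 3.5% → £198,000 × 3.5% × 98/365 = £1,860.6575
1998-05-21 to 1998-12-31: 225 days at 3.75% → £198,000 × 3.75% × 225/365 = £4,577.0548
Total = £6,585.8055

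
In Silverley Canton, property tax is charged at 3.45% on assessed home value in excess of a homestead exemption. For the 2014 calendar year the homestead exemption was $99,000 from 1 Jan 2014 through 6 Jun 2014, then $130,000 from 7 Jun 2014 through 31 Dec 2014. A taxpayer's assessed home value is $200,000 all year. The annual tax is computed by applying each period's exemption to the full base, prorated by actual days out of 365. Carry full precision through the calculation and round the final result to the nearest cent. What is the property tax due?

1 Jan – 6 Jun 2014: 157 days, exemption $99,000 → ($200,000 − $99,000) × 3.45% × 157/365 = $1,498.8123
7 Jun – 31 Dec 2014: 208 days, exemption $130,000 → ($200,000 − $130,000) × 3.45% × 208/365 = $1,376.2192
Total = $2,875.0315

$2,875.03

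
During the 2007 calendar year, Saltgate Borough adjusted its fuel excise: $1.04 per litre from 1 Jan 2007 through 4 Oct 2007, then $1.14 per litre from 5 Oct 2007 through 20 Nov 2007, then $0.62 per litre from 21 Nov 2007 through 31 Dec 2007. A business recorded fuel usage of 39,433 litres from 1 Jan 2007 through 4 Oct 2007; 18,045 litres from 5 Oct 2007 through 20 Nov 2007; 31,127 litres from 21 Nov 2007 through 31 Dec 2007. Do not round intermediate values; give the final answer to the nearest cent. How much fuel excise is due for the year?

$80,880.36

1 Jan – 4 Oct 2007: 39,433 litres at $1.04/litre → $41,010.32
5 Oct – 20 Nov 2007: 18,045 litres at $1.14/litre → $20,571.30
21 Nov – 31 Dec 2007: 31,127 litres at $0.62/litre → $19,298.74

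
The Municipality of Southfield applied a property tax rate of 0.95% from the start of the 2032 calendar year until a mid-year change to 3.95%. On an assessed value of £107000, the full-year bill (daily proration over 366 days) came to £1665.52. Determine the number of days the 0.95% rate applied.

Let d = days at the first rate; then 366 − d days at the second rate.
£107000 × [0.95%·d + 3.95%·(366−d)] / 366 = £1665.52
Solving gives d = 292, so the new rate took effect on 19 October 2032.

292 days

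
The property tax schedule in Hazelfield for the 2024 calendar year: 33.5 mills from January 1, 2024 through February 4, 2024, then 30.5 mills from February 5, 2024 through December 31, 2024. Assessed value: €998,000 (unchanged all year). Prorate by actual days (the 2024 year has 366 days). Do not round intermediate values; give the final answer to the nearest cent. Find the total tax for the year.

€30,725.31

January 1 – February 4, 2024: 35 days at 33.5 mills → €998,000 × 3.35% × 35/366 = €3,197.1448
February 5 – December 31, 2024: 331 days at 30.5 mills → €998,000 × 3.05% × 331/366 = €27,528.1667
Total = €30,725.3115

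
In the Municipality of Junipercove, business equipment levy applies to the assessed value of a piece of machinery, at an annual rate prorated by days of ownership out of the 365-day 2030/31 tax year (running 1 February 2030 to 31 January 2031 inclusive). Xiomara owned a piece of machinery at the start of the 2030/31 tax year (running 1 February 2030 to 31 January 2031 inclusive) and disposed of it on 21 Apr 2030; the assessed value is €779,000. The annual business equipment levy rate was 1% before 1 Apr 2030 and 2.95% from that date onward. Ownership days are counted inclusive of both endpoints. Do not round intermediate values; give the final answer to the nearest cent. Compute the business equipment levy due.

1 Feb – 31 Mar 2030: 59 days at 1% → €779,000 × 1% × 59/365 = €1,259.2055
1 Apr – 21 Apr 2030: 21 days at 2.95% → €779,000 × 2.95% × 21/365 = €1,322.1658
Total = €2,581.3712

€2,581.37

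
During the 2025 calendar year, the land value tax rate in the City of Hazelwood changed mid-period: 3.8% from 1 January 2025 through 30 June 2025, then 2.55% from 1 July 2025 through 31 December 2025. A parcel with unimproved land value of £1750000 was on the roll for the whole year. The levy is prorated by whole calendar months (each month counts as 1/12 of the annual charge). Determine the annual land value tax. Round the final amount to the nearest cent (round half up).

£55562.50

1 January – 30 June 2025: 6 months at 3.8% → £1750000 × 3.8% × 6/12 = £33250.0000
1 July – 31 December 2025: 6 months at 2.55% → £1750000 × 2.55% × 6/12 = £22312.5000
Total = £55562.5000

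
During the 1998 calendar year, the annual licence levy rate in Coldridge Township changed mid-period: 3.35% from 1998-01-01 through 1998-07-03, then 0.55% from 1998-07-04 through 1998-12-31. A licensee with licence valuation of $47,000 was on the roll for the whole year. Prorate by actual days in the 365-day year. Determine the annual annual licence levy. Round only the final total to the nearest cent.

1998-01-01 to 1998-07-03: 184 days at 3.35% → $47,000 × 3.35% × 184/365 = $793.7205
1998-07-04 to 1998-12-31: 181 days at 0.55% → $47,000 × 0.55% × 181/365 = $128.1877
Total = $921.9082

$921.91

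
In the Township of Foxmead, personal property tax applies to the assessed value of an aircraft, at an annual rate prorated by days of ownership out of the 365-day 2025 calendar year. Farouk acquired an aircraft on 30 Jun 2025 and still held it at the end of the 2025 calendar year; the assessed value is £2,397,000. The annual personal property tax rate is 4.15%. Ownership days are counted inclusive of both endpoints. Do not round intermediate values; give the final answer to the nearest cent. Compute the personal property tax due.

Days held (30 Jun – 31 Dec 2025): 185 out of 365
Tax = £2,397,000 × 4.15% × 185/365 = £50,419.0890

£50,419.09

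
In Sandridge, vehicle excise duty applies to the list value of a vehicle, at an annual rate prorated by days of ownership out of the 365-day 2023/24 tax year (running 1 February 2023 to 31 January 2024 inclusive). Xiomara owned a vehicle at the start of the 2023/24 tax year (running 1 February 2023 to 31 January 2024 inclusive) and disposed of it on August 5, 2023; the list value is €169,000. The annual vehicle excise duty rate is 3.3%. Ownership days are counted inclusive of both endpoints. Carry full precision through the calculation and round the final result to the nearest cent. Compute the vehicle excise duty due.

Days held (February 1 – August 5, 2023): 186 out of 365
Tax = €169,000 × 3.3% × 186/365 = €2,841.9781

€2,841.98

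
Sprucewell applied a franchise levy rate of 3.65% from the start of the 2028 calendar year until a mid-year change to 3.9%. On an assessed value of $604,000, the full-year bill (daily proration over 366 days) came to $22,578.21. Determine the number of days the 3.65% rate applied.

Let d = days at the first rate; then 366 − d days at the second rate.
$604,000 × [3.65%·d + 3.9%·(366−d)] / 366 = $22,578.21
Solving gives d = 237, so the new rate took effect on 25 Aug 2028.

237 days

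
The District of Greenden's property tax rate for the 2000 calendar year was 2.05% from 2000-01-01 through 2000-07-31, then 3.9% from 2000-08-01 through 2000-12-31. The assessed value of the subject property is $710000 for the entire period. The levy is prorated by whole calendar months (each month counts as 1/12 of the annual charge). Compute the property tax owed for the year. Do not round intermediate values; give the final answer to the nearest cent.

2000-01-01 to 2000-07-31: 7 months at 2.05% → $710000 × 2.05% × 7/12 = $8490.4167
2000-08-01 to 2000-12-31: 5 months at 3.9% → $710000 × 3.9% × 5/12 = $11537.5000
Total = $20027.9167

$20027.92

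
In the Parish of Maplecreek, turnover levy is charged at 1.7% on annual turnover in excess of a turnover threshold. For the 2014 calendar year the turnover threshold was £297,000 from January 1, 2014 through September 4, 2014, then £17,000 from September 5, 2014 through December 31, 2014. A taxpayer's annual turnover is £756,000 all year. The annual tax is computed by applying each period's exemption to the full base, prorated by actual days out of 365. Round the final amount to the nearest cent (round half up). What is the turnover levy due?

January 1 – September 4, 2014: 247 days, exemption £297,000 → (£756,000 − £297,000) × 1.7% × 247/365 = £5,280.3863
September 5 – December 31, 2014: 118 days, exemption £17,000 → (£756,000 − £17,000) × 1.7% × 118/365 = £4,061.4630
Total = £9,341.8493

£9,341.85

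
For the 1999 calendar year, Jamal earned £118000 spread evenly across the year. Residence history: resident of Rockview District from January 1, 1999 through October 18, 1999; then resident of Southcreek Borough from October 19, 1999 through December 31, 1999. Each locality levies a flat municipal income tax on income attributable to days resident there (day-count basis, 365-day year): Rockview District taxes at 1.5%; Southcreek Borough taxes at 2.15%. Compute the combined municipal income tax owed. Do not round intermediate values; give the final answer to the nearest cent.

£1925.50

Rockview District, January 1 – October 18, 1999: 291 days → £118000 × 1.5% × 291/365 = £1411.1507
Southcreek Borough, October 19 – December 31, 1999: 74 days → £118000 × 2.15% × 74/365 = £514.3507
Total = £1925.5014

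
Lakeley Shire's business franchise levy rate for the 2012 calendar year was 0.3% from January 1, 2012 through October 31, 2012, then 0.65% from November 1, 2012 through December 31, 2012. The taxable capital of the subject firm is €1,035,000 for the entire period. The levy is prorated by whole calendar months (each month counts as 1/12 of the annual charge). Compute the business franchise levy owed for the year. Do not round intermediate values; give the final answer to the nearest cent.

€3,708.75

January 1 – October 31, 2012: 10 months at 0.3% → €1,035,000 × 0.3% × 10/12 = €2,587.5000
November 1 – December 31, 2012: 2 months at 0.65% → €1,035,000 × 0.65% × 2/12 = €1,121.2500
Total = €3,708.7500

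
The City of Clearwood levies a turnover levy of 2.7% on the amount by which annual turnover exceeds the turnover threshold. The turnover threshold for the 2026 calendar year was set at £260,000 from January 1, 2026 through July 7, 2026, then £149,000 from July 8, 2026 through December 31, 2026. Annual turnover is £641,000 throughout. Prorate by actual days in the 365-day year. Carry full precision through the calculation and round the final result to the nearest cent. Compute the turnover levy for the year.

January 1 – July 7, 2026: 188 days, exemption £260,000 → (£641,000 − £260,000) × 2.7% × 188/365 = £5,298.5096
July 8 – December 31, 2026: 177 days, exemption £149,000 → (£641,000 − £149,000) × 2.7% × 177/365 = £6,441.8301
Total = £11,740.3397

£11,740.34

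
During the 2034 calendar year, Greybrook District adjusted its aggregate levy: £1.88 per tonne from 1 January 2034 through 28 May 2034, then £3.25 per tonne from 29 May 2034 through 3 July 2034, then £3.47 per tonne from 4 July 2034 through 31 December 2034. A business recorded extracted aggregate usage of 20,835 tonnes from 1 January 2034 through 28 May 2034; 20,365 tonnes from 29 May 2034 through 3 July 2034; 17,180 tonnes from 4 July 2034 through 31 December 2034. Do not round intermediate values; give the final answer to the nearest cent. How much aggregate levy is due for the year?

£164,970.65

1 January – 28 May 2034: 20,835 tonnes at £1.88/tonne → £39,169.80
29 May – 3 July 2034: 20,365 tonnes at £3.25/tonne → £66,186.25
4 July – 31 December 2034: 17,180 tonnes at £3.47/tonne → £59,614.60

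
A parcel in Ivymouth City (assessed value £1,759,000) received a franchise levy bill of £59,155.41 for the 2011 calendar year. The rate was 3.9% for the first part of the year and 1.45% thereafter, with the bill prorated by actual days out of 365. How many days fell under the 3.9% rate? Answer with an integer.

285 days

Let d = days at the first rate; then 365 − d days at the second rate.
£1,759,000 × [3.9%·d + 1.45%·(365−d)] / 365 = £59,155.41
Solving gives d = 285, so the new rate took effect on 13 October 2011.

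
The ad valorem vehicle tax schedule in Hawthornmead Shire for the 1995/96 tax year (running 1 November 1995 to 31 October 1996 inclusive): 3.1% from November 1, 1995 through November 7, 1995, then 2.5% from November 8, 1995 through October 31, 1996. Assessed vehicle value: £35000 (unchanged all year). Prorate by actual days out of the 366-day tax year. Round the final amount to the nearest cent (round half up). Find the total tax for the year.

November 1 – November 7, 1995: 7 days at 3.1% → £35000 × 3.1% × 7/366 = £20.7514
November 8, 1995 – October 31, 1996: 359 days at 2.5% → £35000 × 2.5% × 359/366 = £858.2650
Total = £879.0164

£879.02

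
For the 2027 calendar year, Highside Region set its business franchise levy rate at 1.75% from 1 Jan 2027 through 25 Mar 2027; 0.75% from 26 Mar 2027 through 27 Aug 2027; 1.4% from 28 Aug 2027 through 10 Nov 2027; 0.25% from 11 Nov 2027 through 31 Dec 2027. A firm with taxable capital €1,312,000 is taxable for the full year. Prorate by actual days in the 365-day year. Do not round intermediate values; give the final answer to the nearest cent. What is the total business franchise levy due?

1 Jan – 25 Mar 2027: 84 days at 1.75% → €1,312,000 × 1.75% × 84/365 = €5,283.9452
26 Mar – 27 Aug 2027: 155 days at 0.75% → €1,312,000 × 0.75% × 155/365 = €4,178.6301
28 Aug – 10 Nov 2027: 75 days at 1.4% → €1,312,000 × 1.4% × 75/365 = €3,774.2466
11 Nov – 31 Dec 2027: 51 days at 0.25% → €1,312,000 × 0.25% × 51/365 = €458.3014
Total = €13,695.1233

€13,695.12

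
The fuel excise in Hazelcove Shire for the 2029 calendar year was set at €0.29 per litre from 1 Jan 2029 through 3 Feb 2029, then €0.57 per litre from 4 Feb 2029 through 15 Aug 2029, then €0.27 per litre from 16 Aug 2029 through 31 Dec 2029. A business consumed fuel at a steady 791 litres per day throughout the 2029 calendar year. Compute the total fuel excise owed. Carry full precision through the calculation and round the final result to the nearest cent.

€124,289.83

1 Jan – 3 Feb 2029: 34 days × 791 litres/day = 26,894 litres at €0.29/litre → €7,799.26
4 Feb – 15 Aug 2029: 193 days × 791 litres/day = 152,663 litres at €0.57/litre → €87,017.91
16 Aug – 31 Dec 2029: 138 days × 791 litres/day = 109,158 litres at €0.27/litre → €29,472.66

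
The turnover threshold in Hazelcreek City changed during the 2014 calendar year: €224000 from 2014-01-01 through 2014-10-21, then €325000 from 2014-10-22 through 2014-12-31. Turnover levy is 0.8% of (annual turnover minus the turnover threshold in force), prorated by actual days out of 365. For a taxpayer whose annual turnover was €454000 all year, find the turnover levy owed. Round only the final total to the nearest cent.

2014-01-01 to 2014-10-21: 294 days, exemption €224000 → (€454000 − €224000) × 0.8% × 294/365 = €1482.0822
2014-10-22 to 2014-12-31: 71 days, exemption €325000 → (€454000 − €325000) × 0.8% × 71/365 = €200.7452
Total = €1682.8274

€1682.83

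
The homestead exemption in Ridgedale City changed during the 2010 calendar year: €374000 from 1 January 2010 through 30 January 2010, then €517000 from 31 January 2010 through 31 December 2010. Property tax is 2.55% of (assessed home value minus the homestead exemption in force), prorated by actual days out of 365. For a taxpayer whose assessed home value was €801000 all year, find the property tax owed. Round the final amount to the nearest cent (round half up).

1 January – 30 January 2010: 30 days, exemption €374000 → (€801000 − €374000) × 2.55% × 30/365 = €894.9452
31 January – 31 December 2010: 335 days, exemption €517000 → (€801000 − €517000) × 2.55% × 335/365 = €6646.7671
Total = €7541.7123

€7541.71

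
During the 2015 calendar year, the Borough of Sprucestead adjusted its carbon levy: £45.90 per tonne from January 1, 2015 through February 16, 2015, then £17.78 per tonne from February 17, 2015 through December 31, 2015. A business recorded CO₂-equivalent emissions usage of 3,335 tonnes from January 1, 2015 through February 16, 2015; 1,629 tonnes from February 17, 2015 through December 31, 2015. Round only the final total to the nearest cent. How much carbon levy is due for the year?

£182040.12

January 1 – February 16, 2015: 3,335 tonnes at £45.90/tonne → £153076.50
February 17 – December 31, 2015: 1,629 tonnes at £17.78/tonne → £28963.62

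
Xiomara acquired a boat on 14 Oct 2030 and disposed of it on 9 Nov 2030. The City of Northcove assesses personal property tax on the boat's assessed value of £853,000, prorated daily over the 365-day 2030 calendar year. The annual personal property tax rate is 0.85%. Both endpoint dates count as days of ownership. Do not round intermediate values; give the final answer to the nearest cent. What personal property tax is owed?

Days held (14 Oct – 9 Nov 2030): 27 out of 365
Tax = £853,000 × 0.85% × 27/365 = £536.3384

£536.34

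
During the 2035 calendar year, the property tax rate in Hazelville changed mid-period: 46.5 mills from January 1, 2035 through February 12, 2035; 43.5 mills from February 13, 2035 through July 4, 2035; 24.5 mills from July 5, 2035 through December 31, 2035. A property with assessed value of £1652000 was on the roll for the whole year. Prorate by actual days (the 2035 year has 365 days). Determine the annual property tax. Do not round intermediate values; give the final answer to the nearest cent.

£56966.84

January 1 – February 12, 2035: 43 days at 46.5 mills → £1652000 × 4.65% × 43/365 = £9049.7918
February 13 – July 4, 2035: 142 days at 43.5 mills → £1652000 × 4.35% × 142/365 = £27957.2712
July 5 – December 31, 2035: 180 days at 24.5 mills → £1652000 × 2.45% × 180/365 = £19959.7808
Total = £56966.8438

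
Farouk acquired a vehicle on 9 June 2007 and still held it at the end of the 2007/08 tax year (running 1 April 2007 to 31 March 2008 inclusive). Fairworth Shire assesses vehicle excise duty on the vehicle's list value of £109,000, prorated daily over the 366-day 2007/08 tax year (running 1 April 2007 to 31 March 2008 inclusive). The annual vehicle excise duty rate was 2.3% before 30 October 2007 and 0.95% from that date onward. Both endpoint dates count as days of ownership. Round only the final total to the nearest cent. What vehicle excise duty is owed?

£1,415.21

9 June – 29 October 2007: 143 days at 2.3% → £109,000 × 2.3% × 143/366 = £979.5109
30 October 2007 – 31 March 2008: 154 days at 0.95% → £109,000 × 0.95% × 154/366 = £435.7022
Total = £1,415.2131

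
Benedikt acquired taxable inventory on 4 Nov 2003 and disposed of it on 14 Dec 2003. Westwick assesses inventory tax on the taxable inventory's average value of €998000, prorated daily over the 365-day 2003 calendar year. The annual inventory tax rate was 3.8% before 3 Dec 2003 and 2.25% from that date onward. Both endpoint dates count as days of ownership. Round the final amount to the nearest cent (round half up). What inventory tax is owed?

€3751.39

4 Nov – 2 Dec 2003: 29 days at 3.8% → €998000 × 3.8% × 29/365 = €3013.1397
3 Dec – 14 Dec 2003: 12 days at 2.25% → €998000 × 2.25% × 12/365 = €738.2466
Total = €3751.3863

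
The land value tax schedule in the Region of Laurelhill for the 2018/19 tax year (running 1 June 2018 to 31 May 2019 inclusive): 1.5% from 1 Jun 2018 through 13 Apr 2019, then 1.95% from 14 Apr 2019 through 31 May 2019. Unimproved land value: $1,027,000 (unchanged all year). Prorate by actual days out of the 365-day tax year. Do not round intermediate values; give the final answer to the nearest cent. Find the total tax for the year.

$16,012.76

1 Jun 2018 – 13 Apr 2019: 317 days at 1.5% → $1,027,000 × 1.5% × 317/365 = $13,379.1370
14 Apr – 31 May 2019: 48 days at 1.95% → $1,027,000 × 1.95% × 48/365 = $2,633.6219
Total = $16,012.7589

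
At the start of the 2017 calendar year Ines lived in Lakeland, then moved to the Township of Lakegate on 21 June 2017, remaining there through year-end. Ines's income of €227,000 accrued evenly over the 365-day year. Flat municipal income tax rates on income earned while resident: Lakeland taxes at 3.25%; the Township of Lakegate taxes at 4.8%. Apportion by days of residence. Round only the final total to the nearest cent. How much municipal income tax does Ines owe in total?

€9,247.61

Lakeland, 1 January – 20 June 2017: 171 days → €227,000 × 3.25% × 171/365 = €3,456.3082
The Township of Lakegate, 21 June – 31 December 2017: 194 days → €227,000 × 4.8% × 194/365 = €5,791.2986
Total = €9,247.6068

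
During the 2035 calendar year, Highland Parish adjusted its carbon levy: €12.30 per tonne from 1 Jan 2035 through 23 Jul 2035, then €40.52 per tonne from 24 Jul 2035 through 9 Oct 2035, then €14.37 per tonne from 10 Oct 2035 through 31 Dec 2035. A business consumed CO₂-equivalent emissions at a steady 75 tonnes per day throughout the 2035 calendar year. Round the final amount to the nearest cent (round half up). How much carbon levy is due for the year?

1 Jan – 23 Jul 2035: 204 days × 75 tonnes/day = 15,300 tonnes at €12.30/tonne → €188,190.00
24 Jul – 9 Oct 2035: 78 days × 75 tonnes/day = 5,850 tonnes at €40.52/tonne → €237,042.00
10 Oct – 31 Dec 2035: 83 days × 75 tonnes/day = 6,225 tonnes at €14.37/tonne → €89,453.25

€514,685.25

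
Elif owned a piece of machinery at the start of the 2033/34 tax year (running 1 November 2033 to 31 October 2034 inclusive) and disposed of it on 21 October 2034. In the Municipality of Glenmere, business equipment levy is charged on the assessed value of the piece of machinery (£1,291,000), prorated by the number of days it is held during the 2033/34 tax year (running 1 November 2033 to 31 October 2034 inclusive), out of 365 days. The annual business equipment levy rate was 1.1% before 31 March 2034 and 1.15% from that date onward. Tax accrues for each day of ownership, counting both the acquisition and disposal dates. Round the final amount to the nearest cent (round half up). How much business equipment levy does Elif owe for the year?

1 November 2033 – 30 March 2034: 150 days at 1.1% → £1,291,000 × 1.1% × 150/365 = £5,836.0274
31 March – 21 October 2034: 205 days at 1.15% → £1,291,000 × 1.15% × 205/365 = £8,338.4452
Total = £14,174.4726

£14,174.47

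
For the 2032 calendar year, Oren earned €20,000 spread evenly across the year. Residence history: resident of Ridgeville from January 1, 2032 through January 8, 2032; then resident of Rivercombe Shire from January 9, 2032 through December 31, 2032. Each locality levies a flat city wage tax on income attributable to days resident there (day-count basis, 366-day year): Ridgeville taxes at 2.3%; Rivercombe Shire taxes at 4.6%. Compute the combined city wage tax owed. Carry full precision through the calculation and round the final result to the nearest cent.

€909.95

Ridgeville, January 1 – January 8, 2032: 8 days → €20,000 × 2.3% × 8/366 = €10.0546
Rivercombe Shire, January 9 – December 31, 2032: 358 days → €20,000 × 4.6% × 358/366 = €899.8907
Total = €909.9454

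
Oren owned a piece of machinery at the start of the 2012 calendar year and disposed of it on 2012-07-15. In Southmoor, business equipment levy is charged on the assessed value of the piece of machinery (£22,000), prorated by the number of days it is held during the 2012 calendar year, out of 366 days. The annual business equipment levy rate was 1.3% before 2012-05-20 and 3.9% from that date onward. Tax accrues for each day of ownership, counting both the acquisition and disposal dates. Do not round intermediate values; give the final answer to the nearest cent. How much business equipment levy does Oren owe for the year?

2012-01-01 to 2012-05-19: 140 days at 1.3% → £22,000 × 1.3% × 140/366 = £109.3989
2012-05-20 to 2012-07-15: 57 days at 3.9% → £22,000 × 3.9% × 57/366 = £133.6230
Total = £243.0219

£243.02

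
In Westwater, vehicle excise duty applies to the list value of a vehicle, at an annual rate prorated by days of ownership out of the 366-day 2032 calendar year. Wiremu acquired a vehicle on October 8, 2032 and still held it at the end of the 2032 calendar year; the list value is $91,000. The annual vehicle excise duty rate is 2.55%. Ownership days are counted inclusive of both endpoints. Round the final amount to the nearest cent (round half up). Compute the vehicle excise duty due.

$538.91

Days held (October 8 – December 31, 2032): 85 out of 366
Tax = $91,000 × 2.55% × 85/366 = $538.9139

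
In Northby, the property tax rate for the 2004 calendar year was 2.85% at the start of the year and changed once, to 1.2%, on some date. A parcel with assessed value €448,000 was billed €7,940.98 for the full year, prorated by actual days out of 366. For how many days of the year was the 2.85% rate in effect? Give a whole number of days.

Let d = days at the first rate; then 366 − d days at the second rate.
€448,000 × [2.85%·d + 1.2%·(366−d)] / 366 = €7,940.98
Solving gives d = 127, so the new rate took effect on May 7, 2004.

127 days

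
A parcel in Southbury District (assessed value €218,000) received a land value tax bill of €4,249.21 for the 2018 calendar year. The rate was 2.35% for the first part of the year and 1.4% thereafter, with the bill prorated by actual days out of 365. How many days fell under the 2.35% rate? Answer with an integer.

Let d = days at the first rate; then 365 − d days at the second rate.
€218,000 × [2.35%·d + 1.4%·(365−d)] / 365 = €4,249.21
Solving gives d = 211, so the new rate took effect on 31 Jul 2018.

211 days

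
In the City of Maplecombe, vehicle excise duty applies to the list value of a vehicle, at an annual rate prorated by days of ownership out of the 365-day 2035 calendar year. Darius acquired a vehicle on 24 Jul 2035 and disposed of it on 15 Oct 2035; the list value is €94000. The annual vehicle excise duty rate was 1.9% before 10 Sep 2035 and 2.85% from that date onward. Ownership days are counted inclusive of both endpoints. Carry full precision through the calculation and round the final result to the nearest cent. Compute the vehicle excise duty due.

€499.10

24 Jul – 9 Sep 2035: 48 days at 1.9% → €94000 × 1.9% × 48/365 = €234.8712
10 Sep – 15 Oct 2035: 36 days at 2.85% → €94000 × 2.85% × 36/365 = €264.2301
Total = €499.1014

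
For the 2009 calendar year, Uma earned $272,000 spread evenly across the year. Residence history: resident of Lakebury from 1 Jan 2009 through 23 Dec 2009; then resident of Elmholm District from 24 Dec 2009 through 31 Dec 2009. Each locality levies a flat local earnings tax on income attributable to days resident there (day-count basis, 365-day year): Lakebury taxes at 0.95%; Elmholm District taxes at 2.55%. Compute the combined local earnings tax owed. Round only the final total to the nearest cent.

Lakebury, 1 Jan – 23 Dec 2009: 357 days → $272,000 × 0.95% × 357/365 = $2,527.3644
Elmholm District, 24 Dec – 31 Dec 2009: 8 days → $272,000 × 2.55% × 8/365 = $152.0219
Total = $2,679.3863

$2,679.39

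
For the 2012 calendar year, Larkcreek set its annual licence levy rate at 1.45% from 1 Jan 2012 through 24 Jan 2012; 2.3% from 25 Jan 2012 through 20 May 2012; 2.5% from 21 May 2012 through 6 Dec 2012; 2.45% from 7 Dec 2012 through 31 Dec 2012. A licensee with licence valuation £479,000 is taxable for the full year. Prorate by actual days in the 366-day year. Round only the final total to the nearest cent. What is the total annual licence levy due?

£11,322.59

1 Jan – 24 Jan 2012: 24 days at 1.45% → £479,000 × 1.45% × 24/366 = £455.4426
25 Jan – 20 May 2012: 117 days at 2.3% → £479,000 × 2.3% × 117/366 = £3,521.8279
21 May – 6 Dec 2012: 200 days at 2.5% → £479,000 × 2.5% × 200/366 = £6,543.7158
7 Dec – 31 Dec 2012: 25 days at 2.45% → £479,000 × 2.45% × 25/366 = £801.6052
Total = £11,322.5915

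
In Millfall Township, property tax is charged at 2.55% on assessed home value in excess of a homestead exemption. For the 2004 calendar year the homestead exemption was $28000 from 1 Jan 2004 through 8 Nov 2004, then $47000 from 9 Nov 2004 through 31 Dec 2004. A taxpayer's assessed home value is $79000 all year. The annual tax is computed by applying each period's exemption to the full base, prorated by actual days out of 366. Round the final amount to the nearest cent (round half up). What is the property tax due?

$1230.34

1 Jan – 8 Nov 2004: 313 days, exemption $28000 → ($79000 − $28000) × 2.55% × 313/366 = $1112.1762
9 Nov – 31 Dec 2004: 53 days, exemption $47000 → ($79000 − $47000) × 2.55% × 53/366 = $118.1639
Total = $1230.3402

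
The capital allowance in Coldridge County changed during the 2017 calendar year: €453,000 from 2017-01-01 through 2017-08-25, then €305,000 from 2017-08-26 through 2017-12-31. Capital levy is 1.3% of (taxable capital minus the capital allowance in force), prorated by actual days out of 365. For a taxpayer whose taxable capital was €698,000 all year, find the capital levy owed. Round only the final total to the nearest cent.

2017-01-01 to 2017-08-25: 237 days, exemption €453,000 → (€698,000 − €453,000) × 1.3% × 237/365 = €2,068.0685
2017-08-26 to 2017-12-31: 128 days, exemption €305,000 → (€698,000 − €305,000) × 1.3% × 128/365 = €1,791.6493
Total = €3,859.7178

€3,859.72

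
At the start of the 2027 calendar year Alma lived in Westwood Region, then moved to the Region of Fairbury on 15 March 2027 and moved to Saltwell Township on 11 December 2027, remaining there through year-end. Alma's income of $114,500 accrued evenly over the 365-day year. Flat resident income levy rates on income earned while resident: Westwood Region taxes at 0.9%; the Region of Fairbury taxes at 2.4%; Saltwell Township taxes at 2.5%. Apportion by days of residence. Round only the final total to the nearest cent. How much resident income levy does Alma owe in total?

Westwood Region, 1 January – 14 March 2027: 73 days → $114,500 × 0.9% × 73/365 = $206.1000
The Region of Fairbury, 15 March – 10 December 2027: 271 days → $114,500 × 2.4% × 271/365 = $2,040.2959
Saltwell Township, 11 December – 31 December 2027: 21 days → $114,500 × 2.5% × 21/365 = $164.6918
Total = $2,411.0877

$2,411.09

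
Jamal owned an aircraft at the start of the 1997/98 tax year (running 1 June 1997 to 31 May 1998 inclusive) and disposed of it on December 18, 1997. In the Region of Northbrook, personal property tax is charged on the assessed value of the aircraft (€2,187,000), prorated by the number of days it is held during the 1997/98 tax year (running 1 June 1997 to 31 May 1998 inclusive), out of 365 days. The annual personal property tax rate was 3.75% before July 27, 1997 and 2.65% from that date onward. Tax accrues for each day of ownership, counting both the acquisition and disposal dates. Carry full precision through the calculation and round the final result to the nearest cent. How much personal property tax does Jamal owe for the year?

€35,606.16

June 1 – July 26, 1997: 56 days at 3.75% → €2,187,000 × 3.75% × 56/365 = €12,582.7397
July 27 – December 18, 1997: 145 days at 2.65% → €2,187,000 × 2.65% × 145/365 = €23,023.4178
Total = €35,606.1575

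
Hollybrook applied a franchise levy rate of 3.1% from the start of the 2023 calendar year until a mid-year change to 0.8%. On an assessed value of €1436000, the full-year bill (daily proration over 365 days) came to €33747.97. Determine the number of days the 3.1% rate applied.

Let d = days at the first rate; then 365 − d days at the second rate.
€1436000 × [3.1%·d + 0.8%·(365−d)] / 365 = €33747.97
Solving gives d = 246, so the new rate took effect on 4 September 2023.

246 days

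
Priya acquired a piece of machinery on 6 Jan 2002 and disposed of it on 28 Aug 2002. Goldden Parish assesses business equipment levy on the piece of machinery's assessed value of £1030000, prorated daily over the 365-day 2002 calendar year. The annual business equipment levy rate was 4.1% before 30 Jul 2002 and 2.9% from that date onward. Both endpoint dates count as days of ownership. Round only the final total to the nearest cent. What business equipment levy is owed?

£26173.29

6 Jan – 29 Jul 2002: 205 days at 4.1% → £1030000 × 4.1% × 205/365 = £23718.2192
30 Jul – 28 Aug 2002: 30 days at 2.9% → £1030000 × 2.9% × 30/365 = £2455.0685
Total = £26173.2877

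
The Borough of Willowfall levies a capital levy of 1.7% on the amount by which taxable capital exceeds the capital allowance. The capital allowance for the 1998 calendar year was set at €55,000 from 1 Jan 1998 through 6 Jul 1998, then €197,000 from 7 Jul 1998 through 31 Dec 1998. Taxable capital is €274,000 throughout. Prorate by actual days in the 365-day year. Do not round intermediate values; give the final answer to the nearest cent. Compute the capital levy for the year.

€2,545.76

1 Jan – 6 Jul 1998: 187 days, exemption €55,000 → (€274,000 − €55,000) × 1.7% × 187/365 = €1,907.4000
7 Jul – 31 Dec 1998: 178 days, exemption €197,000 → (€274,000 − €197,000) × 1.7% × 178/365 = €638.3616
Total = €2,545.7616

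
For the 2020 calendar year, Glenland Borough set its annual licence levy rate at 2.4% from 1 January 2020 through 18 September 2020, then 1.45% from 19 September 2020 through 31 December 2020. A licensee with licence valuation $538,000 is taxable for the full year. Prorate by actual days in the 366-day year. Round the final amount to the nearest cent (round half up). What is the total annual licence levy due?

$11,459.69

1 January – 18 September 2020: 262 days at 2.4% → $538,000 × 2.4% × 262/366 = $9,243.0164
19 September – 31 December 2020: 104 days at 1.45% → $538,000 × 1.45% × 104/366 = $2,216.6776
Total = $11,459.6940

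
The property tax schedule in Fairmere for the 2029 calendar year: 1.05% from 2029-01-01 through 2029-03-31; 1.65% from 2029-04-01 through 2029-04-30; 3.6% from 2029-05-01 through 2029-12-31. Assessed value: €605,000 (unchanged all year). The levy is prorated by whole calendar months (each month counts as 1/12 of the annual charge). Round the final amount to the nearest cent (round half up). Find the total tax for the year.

2029-01-01 to 2029-03-31: 3 months at 1.05% → €605,000 × 1.05% × 3/12 = €1,588.1250
2029-04-01 to 2029-04-30: 1 month at 1.65% → €605,000 × 1.65% × 1/12 = €831.8750
2029-05-01 to 2029-12-31: 8 months at 3.6% → €605,000 × 3.6% × 8/12 = €14,520.0000
Total = €16,940.0000

€16,940.00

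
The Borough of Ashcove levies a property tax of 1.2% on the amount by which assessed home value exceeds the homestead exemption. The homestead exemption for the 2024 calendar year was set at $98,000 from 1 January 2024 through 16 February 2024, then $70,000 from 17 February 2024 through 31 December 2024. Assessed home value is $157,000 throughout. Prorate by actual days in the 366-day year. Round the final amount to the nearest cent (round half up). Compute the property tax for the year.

$1,000.85

1 January – 16 February 2024: 47 days, exemption $98,000 → ($157,000 − $98,000) × 1.2% × 47/366 = $90.9180
17 February – 31 December 2024: 319 days, exemption $70,000 → ($157,000 − $70,000) × 1.2% × 319/366 = $909.9344
Total = $1,000.8525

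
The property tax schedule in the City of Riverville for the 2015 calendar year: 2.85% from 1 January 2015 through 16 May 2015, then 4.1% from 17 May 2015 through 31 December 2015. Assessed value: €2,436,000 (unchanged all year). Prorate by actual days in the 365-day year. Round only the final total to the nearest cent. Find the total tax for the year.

€88,530.25

1 January – 16 May 2015: 136 days at 2.85% → €2,436,000 × 2.85% × 136/365 = €25,868.3178
17 May – 31 December 2015: 229 days at 4.1% → €2,436,000 × 4.1% × 229/365 = €62,661.9288
Total = €88,530.2466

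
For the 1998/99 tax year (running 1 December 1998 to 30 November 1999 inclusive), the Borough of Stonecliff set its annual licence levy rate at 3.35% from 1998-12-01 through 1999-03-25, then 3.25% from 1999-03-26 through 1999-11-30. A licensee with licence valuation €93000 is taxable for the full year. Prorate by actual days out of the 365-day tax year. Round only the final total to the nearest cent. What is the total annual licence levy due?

€3051.80

1998-12-01 to 1999-03-25: 115 days at 3.35% → €93000 × 3.35% × 115/365 = €981.5959
1999-03-26 to 1999-11-30: 250 days at 3.25% → €93000 × 3.25% × 250/365 = €2070.2055
Total = €3051.8014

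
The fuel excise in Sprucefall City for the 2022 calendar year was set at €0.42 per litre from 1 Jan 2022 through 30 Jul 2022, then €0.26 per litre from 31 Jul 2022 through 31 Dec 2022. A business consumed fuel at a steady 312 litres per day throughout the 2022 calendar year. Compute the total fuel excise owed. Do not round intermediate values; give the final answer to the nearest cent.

€40,141.92

1 Jan – 30 Jul 2022: 211 days × 312 litres/day = 65,832 litres at €0.42/litre → €27,649.44
31 Jul – 31 Dec 2022: 154 days × 312 litres/day = 48,048 litres at €0.26/litre → €12,492.48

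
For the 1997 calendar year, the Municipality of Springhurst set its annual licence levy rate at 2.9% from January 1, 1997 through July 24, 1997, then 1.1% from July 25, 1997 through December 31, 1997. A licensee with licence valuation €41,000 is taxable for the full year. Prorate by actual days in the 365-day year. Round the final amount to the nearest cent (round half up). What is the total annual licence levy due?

€865.49

January 1 – July 24, 1997: 205 days at 2.9% → €41,000 × 2.9% × 205/365 = €667.7945
July 25 – December 31, 1997: 160 days at 1.1% → €41,000 × 1.1% × 160/365 = €197.6986
Total = €865.4932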